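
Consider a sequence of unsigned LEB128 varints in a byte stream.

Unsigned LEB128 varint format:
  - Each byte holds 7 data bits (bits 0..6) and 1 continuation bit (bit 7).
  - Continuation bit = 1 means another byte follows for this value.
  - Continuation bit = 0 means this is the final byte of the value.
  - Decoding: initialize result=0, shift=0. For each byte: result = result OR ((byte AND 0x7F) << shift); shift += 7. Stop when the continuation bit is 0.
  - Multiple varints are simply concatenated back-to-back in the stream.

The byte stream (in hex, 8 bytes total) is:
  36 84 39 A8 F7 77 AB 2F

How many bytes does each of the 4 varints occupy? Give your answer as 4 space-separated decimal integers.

  byte[0]=0x36 cont=0 payload=0x36=54: acc |= 54<<0 -> acc=54 shift=7 [end]
Varint 1: bytes[0:1] = 36 -> value 54 (1 byte(s))
  byte[1]=0x84 cont=1 payload=0x04=4: acc |= 4<<0 -> acc=4 shift=7
  byte[2]=0x39 cont=0 payload=0x39=57: acc |= 57<<7 -> acc=7300 shift=14 [end]
Varint 2: bytes[1:3] = 84 39 -> value 7300 (2 byte(s))
  byte[3]=0xA8 cont=1 payload=0x28=40: acc |= 40<<0 -> acc=40 shift=7
  byte[4]=0xF7 cont=1 payload=0x77=119: acc |= 119<<7 -> acc=15272 shift=14
  byte[5]=0x77 cont=0 payload=0x77=119: acc |= 119<<14 -> acc=1964968 shift=21 [end]
Varint 3: bytes[3:6] = A8 F7 77 -> value 1964968 (3 byte(s))
  byte[6]=0xAB cont=1 payload=0x2B=43: acc |= 43<<0 -> acc=43 shift=7
  byte[7]=0x2F cont=0 payload=0x2F=47: acc |= 47<<7 -> acc=6059 shift=14 [end]
Varint 4: bytes[6:8] = AB 2F -> value 6059 (2 byte(s))

Answer: 1 2 3 2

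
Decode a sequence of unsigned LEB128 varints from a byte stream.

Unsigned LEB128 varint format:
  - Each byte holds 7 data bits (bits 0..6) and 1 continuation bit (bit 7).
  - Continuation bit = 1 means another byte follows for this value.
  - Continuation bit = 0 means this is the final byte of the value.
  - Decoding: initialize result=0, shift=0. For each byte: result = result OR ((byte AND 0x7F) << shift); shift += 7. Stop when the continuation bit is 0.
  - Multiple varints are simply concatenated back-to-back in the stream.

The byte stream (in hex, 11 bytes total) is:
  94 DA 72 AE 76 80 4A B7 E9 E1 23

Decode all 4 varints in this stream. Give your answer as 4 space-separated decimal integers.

Answer: 1879316 15150 9472 75003063

Derivation:
  byte[0]=0x94 cont=1 payload=0x14=20: acc |= 20<<0 -> acc=20 shift=7
  byte[1]=0xDA cont=1 payload=0x5A=90: acc |= 90<<7 -> acc=11540 shift=14
  byte[2]=0x72 cont=0 payload=0x72=114: acc |= 114<<14 -> acc=1879316 shift=21 [end]
Varint 1: bytes[0:3] = 94 DA 72 -> value 1879316 (3 byte(s))
  byte[3]=0xAE cont=1 payload=0x2E=46: acc |= 46<<0 -> acc=46 shift=7
  byte[4]=0x76 cont=0 payload=0x76=118: acc |= 118<<7 -> acc=15150 shift=14 [end]
Varint 2: bytes[3:5] = AE 76 -> value 15150 (2 byte(s))
  byte[5]=0x80 cont=1 payload=0x00=0: acc |= 0<<0 -> acc=0 shift=7
  byte[6]=0x4A cont=0 payload=0x4A=74: acc |= 74<<7 -> acc=9472 shift=14 [end]
Varint 3: bytes[5:7] = 80 4A -> value 9472 (2 byte(s))
  byte[7]=0xB7 cont=1 payload=0x37=55: acc |= 55<<0 -> acc=55 shift=7
  byte[8]=0xE9 cont=1 payload=0x69=105: acc |= 105<<7 -> acc=13495 shift=14
  byte[9]=0xE1 cont=1 payload=0x61=97: acc |= 97<<14 -> acc=1602743 shift=21
  byte[10]=0x23 cont=0 payload=0x23=35: acc |= 35<<21 -> acc=75003063 shift=28 [end]
Varint 4: bytes[7:11] = B7 E9 E1 23 -> value 75003063 (4 byte(s))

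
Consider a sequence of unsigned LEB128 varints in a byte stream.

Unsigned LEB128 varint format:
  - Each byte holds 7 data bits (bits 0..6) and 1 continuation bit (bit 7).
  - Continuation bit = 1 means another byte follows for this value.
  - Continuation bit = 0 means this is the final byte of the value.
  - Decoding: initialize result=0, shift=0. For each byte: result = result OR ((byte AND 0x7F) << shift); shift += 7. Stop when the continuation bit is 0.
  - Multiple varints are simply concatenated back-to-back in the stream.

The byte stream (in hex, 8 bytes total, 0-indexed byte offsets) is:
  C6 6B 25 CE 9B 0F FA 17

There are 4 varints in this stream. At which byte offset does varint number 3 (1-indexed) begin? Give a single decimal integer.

  byte[0]=0xC6 cont=1 payload=0x46=70: acc |= 70<<0 -> acc=70 shift=7
  byte[1]=0x6B cont=0 payload=0x6B=107: acc |= 107<<7 -> acc=13766 shift=14 [end]
Varint 1: bytes[0:2] = C6 6B -> value 13766 (2 byte(s))
  byte[2]=0x25 cont=0 payload=0x25=37: acc |= 37<<0 -> acc=37 shift=7 [end]
Varint 2: bytes[2:3] = 25 -> value 37 (1 byte(s))
  byte[3]=0xCE cont=1 payload=0x4E=78: acc |= 78<<0 -> acc=78 shift=7
  byte[4]=0x9B cont=1 payload=0x1B=27: acc |= 27<<7 -> acc=3534 shift=14
  byte[5]=0x0F cont=0 payload=0x0F=15: acc |= 15<<14 -> acc=249294 shift=21 [end]
Varint 3: bytes[3:6] = CE 9B 0F -> value 249294 (3 byte(s))
  byte[6]=0xFA cont=1 payload=0x7A=122: acc |= 122<<0 -> acc=122 shift=7
  byte[7]=0x17 cont=0 payload=0x17=23: acc |= 23<<7 -> acc=3066 shift=14 [end]
Varint 4: bytes[6:8] = FA 17 -> value 3066 (2 byte(s))

Answer: 3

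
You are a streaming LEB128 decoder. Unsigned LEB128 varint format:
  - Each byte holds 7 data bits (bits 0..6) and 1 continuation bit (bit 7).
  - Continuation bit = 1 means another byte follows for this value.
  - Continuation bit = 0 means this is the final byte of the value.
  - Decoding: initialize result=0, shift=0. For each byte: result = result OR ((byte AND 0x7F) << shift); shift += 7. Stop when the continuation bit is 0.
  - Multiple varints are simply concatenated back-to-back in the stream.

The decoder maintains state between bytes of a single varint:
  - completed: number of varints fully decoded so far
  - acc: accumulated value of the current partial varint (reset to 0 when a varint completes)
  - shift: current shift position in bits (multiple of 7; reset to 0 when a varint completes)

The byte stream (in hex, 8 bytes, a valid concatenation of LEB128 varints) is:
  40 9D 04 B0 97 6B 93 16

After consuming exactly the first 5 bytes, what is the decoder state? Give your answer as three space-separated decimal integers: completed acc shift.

byte[0]=0x40 cont=0 payload=0x40: varint #1 complete (value=64); reset -> completed=1 acc=0 shift=0
byte[1]=0x9D cont=1 payload=0x1D: acc |= 29<<0 -> completed=1 acc=29 shift=7
byte[2]=0x04 cont=0 payload=0x04: varint #2 complete (value=541); reset -> completed=2 acc=0 shift=0
byte[3]=0xB0 cont=1 payload=0x30: acc |= 48<<0 -> completed=2 acc=48 shift=7
byte[4]=0x97 cont=1 payload=0x17: acc |= 23<<7 -> completed=2 acc=2992 shift=14

Answer: 2 2992 14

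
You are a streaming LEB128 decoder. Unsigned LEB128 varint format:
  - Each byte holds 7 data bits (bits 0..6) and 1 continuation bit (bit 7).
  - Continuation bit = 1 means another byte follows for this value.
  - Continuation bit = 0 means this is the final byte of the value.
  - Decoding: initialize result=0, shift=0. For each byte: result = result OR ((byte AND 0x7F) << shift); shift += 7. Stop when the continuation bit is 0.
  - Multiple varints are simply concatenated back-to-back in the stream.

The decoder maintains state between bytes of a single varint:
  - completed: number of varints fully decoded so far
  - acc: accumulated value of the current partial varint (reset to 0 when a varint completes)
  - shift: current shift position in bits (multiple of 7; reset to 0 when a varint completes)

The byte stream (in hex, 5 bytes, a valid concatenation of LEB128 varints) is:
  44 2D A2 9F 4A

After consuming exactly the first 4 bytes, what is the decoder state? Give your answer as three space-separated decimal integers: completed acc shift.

Answer: 2 4002 14

Derivation:
byte[0]=0x44 cont=0 payload=0x44: varint #1 complete (value=68); reset -> completed=1 acc=0 shift=0
byte[1]=0x2D cont=0 payload=0x2D: varint #2 complete (value=45); reset -> completed=2 acc=0 shift=0
byte[2]=0xA2 cont=1 payload=0x22: acc |= 34<<0 -> completed=2 acc=34 shift=7
byte[3]=0x9F cont=1 payload=0x1F: acc |= 31<<7 -> completed=2 acc=4002 shift=14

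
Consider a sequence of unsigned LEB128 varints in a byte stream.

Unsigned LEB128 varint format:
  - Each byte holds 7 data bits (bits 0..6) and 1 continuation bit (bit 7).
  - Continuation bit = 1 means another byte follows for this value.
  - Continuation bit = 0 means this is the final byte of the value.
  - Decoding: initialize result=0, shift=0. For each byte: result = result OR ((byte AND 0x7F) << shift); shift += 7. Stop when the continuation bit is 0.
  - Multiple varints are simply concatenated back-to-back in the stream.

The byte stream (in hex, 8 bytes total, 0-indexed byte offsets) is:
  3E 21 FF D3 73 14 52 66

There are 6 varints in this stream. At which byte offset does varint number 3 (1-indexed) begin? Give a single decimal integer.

  byte[0]=0x3E cont=0 payload=0x3E=62: acc |= 62<<0 -> acc=62 shift=7 [end]
Varint 1: bytes[0:1] = 3E -> value 62 (1 byte(s))
  byte[1]=0x21 cont=0 payload=0x21=33: acc |= 33<<0 -> acc=33 shift=7 [end]
Varint 2: bytes[1:2] = 21 -> value 33 (1 byte(s))
  byte[2]=0xFF cont=1 payload=0x7F=127: acc |= 127<<0 -> acc=127 shift=7
  byte[3]=0xD3 cont=1 payload=0x53=83: acc |= 83<<7 -> acc=10751 shift=14
  byte[4]=0x73 cont=0 payload=0x73=115: acc |= 115<<14 -> acc=1894911 shift=21 [end]
Varint 3: bytes[2:5] = FF D3 73 -> value 1894911 (3 byte(s))
  byte[5]=0x14 cont=0 payload=0x14=20: acc |= 20<<0 -> acc=20 shift=7 [end]
Varint 4: bytes[5:6] = 14 -> value 20 (1 byte(s))
  byte[6]=0x52 cont=0 payload=0x52=82: acc |= 82<<0 -> acc=82 shift=7 [end]
Varint 5: bytes[6:7] = 52 -> value 82 (1 byte(s))
  byte[7]=0x66 cont=0 payload=0x66=102: acc |= 102<<0 -> acc=102 shift=7 [end]
Varint 6: bytes[7:8] = 66 -> value 102 (1 byte(s))

Answer: 2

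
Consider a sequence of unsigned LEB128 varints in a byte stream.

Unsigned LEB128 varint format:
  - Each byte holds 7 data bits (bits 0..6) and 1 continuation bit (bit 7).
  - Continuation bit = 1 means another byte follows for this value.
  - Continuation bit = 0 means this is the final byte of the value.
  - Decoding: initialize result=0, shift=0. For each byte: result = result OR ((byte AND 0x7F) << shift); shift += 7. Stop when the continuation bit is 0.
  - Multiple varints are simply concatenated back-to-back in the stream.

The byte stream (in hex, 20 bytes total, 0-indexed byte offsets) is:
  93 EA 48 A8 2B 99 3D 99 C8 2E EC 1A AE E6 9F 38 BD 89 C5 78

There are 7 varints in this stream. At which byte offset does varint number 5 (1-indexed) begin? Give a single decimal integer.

  byte[0]=0x93 cont=1 payload=0x13=19: acc |= 19<<0 -> acc=19 shift=7
  byte[1]=0xEA cont=1 payload=0x6A=106: acc |= 106<<7 -> acc=13587 shift=14
  byte[2]=0x48 cont=0 payload=0x48=72: acc |= 72<<14 -> acc=1193235 shift=21 [end]
Varint 1: bytes[0:3] = 93 EA 48 -> value 1193235 (3 byte(s))
  byte[3]=0xA8 cont=1 payload=0x28=40: acc |= 40<<0 -> acc=40 shift=7
  byte[4]=0x2B cont=0 payload=0x2B=43: acc |= 43<<7 -> acc=5544 shift=14 [end]
Varint 2: bytes[3:5] = A8 2B -> value 5544 (2 byte(s))
  byte[5]=0x99 cont=1 payload=0x19=25: acc |= 25<<0 -> acc=25 shift=7
  byte[6]=0x3D cont=0 payload=0x3D=61: acc |= 61<<7 -> acc=7833 shift=14 [end]
Varint 3: bytes[5:7] = 99 3D -> value 7833 (2 byte(s))
  byte[7]=0x99 cont=1 payload=0x19=25: acc |= 25<<0 -> acc=25 shift=7
  byte[8]=0xC8 cont=1 payload=0x48=72: acc |= 72<<7 -> acc=9241 shift=14
  byte[9]=0x2E cont=0 payload=0x2E=46: acc |= 46<<14 -> acc=762905 shift=21 [end]
Varint 4: bytes[7:10] = 99 C8 2E -> value 762905 (3 byte(s))
  byte[10]=0xEC cont=1 payload=0x6C=108: acc |= 108<<0 -> acc=108 shift=7
  byte[11]=0x1A cont=0 payload=0x1A=26: acc |= 26<<7 -> acc=3436 shift=14 [end]
Varint 5: bytes[10:12] = EC 1A -> value 3436 (2 byte(s))
  byte[12]=0xAE cont=1 payload=0x2E=46: acc |= 46<<0 -> acc=46 shift=7
  byte[13]=0xE6 cont=1 payload=0x66=102: acc |= 102<<7 -> acc=13102 shift=14
  byte[14]=0x9F cont=1 payload=0x1F=31: acc |= 31<<14 -> acc=521006 shift=21
  byte[15]=0x38 cont=0 payload=0x38=56: acc |= 56<<21 -> acc=117961518 shift=28 [end]
Varint 6: bytes[12:16] = AE E6 9F 38 -> value 117961518 (4 byte(s))
  byte[16]=0xBD cont=1 payload=0x3D=61: acc |= 61<<0 -> acc=61 shift=7
  byte[17]=0x89 cont=1 payload=0x09=9: acc |= 9<<7 -> acc=1213 shift=14
  byte[18]=0xC5 cont=1 payload=0x45=69: acc |= 69<<14 -> acc=1131709 shift=21
  byte[19]=0x78 cont=0 payload=0x78=120: acc |= 120<<21 -> acc=252789949 shift=28 [end]
Varint 7: bytes[16:20] = BD 89 C5 78 -> value 252789949 (4 byte(s))

Answer: 10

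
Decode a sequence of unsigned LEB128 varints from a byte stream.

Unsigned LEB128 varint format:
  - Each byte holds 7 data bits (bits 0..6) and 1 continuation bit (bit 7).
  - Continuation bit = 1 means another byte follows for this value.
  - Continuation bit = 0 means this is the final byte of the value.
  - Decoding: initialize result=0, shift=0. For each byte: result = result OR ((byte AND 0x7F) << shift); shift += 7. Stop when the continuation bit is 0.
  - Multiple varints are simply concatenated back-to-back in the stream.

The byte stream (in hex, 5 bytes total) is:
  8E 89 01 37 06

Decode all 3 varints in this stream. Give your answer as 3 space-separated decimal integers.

  byte[0]=0x8E cont=1 payload=0x0E=14: acc |= 14<<0 -> acc=14 shift=7
  byte[1]=0x89 cont=1 payload=0x09=9: acc |= 9<<7 -> acc=1166 shift=14
  byte[2]=0x01 cont=0 payload=0x01=1: acc |= 1<<14 -> acc=17550 shift=21 [end]
Varint 1: bytes[0:3] = 8E 89 01 -> value 17550 (3 byte(s))
  byte[3]=0x37 cont=0 payload=0x37=55: acc |= 55<<0 -> acc=55 shift=7 [end]
Varint 2: bytes[3:4] = 37 -> value 55 (1 byte(s))
  byte[4]=0x06 cont=0 payload=0x06=6: acc |= 6<<0 -> acc=6 shift=7 [end]
Varint 3: bytes[4:5] = 06 -> value 6 (1 byte(s))

Answer: 17550 55 6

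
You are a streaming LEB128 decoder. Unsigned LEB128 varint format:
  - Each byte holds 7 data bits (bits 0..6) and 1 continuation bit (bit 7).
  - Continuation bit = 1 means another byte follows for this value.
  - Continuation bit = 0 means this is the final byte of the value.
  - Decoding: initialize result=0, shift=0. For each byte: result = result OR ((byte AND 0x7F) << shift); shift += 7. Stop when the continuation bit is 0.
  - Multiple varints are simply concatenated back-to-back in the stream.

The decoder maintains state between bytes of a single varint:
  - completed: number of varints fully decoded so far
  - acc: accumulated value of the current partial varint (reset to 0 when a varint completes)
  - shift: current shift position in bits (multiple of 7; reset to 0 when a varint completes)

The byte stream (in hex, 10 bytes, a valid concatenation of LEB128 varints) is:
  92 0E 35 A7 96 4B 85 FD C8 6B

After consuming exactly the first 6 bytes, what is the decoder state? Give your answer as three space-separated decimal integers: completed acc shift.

Answer: 3 0 0

Derivation:
byte[0]=0x92 cont=1 payload=0x12: acc |= 18<<0 -> completed=0 acc=18 shift=7
byte[1]=0x0E cont=0 payload=0x0E: varint #1 complete (value=1810); reset -> completed=1 acc=0 shift=0
byte[2]=0x35 cont=0 payload=0x35: varint #2 complete (value=53); reset -> completed=2 acc=0 shift=0
byte[3]=0xA7 cont=1 payload=0x27: acc |= 39<<0 -> completed=2 acc=39 shift=7
byte[4]=0x96 cont=1 payload=0x16: acc |= 22<<7 -> completed=2 acc=2855 shift=14
byte[5]=0x4B cont=0 payload=0x4B: varint #3 complete (value=1231655); reset -> completed=3 acc=0 shift=0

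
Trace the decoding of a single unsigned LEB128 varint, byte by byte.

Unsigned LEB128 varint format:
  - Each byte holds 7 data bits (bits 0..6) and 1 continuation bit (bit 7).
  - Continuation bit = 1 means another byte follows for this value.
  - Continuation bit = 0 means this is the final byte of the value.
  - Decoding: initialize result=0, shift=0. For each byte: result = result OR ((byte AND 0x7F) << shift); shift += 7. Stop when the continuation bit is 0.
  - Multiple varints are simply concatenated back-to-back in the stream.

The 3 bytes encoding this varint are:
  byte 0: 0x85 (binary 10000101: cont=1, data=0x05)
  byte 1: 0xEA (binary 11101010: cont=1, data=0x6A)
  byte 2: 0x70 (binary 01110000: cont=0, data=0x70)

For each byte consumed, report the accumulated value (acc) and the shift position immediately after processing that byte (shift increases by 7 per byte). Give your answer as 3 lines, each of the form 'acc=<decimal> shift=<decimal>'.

byte 0=0x85: payload=0x05=5, contrib = 5<<0 = 5; acc -> 5, shift -> 7
byte 1=0xEA: payload=0x6A=106, contrib = 106<<7 = 13568; acc -> 13573, shift -> 14
byte 2=0x70: payload=0x70=112, contrib = 112<<14 = 1835008; acc -> 1848581, shift -> 21

Answer: acc=5 shift=7
acc=13573 shift=14
acc=1848581 shift=21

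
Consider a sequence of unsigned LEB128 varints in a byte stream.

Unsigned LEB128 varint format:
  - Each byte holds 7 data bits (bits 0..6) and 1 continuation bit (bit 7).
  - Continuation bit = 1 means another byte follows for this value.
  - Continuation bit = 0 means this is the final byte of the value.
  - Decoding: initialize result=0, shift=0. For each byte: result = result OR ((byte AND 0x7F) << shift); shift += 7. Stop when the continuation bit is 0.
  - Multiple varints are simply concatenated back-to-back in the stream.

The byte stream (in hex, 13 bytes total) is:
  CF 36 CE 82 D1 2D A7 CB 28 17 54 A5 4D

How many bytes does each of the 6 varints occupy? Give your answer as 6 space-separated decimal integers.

  byte[0]=0xCF cont=1 payload=0x4F=79: acc |= 79<<0 -> acc=79 shift=7
  byte[1]=0x36 cont=0 payload=0x36=54: acc |= 54<<7 -> acc=6991 shift=14 [end]
Varint 1: bytes[0:2] = CF 36 -> value 6991 (2 byte(s))
  byte[2]=0xCE cont=1 payload=0x4E=78: acc |= 78<<0 -> acc=78 shift=7
  byte[3]=0x82 cont=1 payload=0x02=2: acc |= 2<<7 -> acc=334 shift=14
  byte[4]=0xD1 cont=1 payload=0x51=81: acc |= 81<<14 -> acc=1327438 shift=21
  byte[5]=0x2D cont=0 payload=0x2D=45: acc |= 45<<21 -> acc=95699278 shift=28 [end]
Varint 2: bytes[2:6] = CE 82 D1 2D -> value 95699278 (4 byte(s))
  byte[6]=0xA7 cont=1 payload=0x27=39: acc |= 39<<0 -> acc=39 shift=7
  byte[7]=0xCB cont=1 payload=0x4B=75: acc |= 75<<7 -> acc=9639 shift=14
  byte[8]=0x28 cont=0 payload=0x28=40: acc |= 40<<14 -> acc=664999 shift=21 [end]
Varint 3: bytes[6:9] = A7 CB 28 -> value 664999 (3 byte(s))
  byte[9]=0x17 cont=0 payload=0x17=23: acc |= 23<<0 -> acc=23 shift=7 [end]
Varint 4: bytes[9:10] = 17 -> value 23 (1 byte(s))
  byte[10]=0x54 cont=0 payload=0x54=84: acc |= 84<<0 -> acc=84 shift=7 [end]
Varint 5: bytes[10:11] = 54 -> value 84 (1 byte(s))
  byte[11]=0xA5 cont=1 payload=0x25=37: acc |= 37<<0 -> acc=37 shift=7
  byte[12]=0x4D cont=0 payload=0x4D=77: acc |= 77<<7 -> acc=9893 shift=14 [end]
Varint 6: bytes[11:13] = A5 4D -> value 9893 (2 byte(s))

Answer: 2 4 3 1 1 2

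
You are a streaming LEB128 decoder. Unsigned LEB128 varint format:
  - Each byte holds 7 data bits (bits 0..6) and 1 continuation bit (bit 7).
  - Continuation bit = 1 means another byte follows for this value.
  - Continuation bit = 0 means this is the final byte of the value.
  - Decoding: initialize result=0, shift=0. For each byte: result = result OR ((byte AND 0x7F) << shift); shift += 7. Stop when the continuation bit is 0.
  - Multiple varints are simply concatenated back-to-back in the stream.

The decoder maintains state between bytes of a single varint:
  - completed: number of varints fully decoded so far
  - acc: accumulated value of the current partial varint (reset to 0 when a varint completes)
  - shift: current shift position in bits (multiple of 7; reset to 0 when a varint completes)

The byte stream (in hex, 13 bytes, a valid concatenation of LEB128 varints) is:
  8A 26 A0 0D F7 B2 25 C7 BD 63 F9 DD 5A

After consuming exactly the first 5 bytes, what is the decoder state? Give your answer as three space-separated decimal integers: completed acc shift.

byte[0]=0x8A cont=1 payload=0x0A: acc |= 10<<0 -> completed=0 acc=10 shift=7
byte[1]=0x26 cont=0 payload=0x26: varint #1 complete (value=4874); reset -> completed=1 acc=0 shift=0
byte[2]=0xA0 cont=1 payload=0x20: acc |= 32<<0 -> completed=1 acc=32 shift=7
byte[3]=0x0D cont=0 payload=0x0D: varint #2 complete (value=1696); reset -> completed=2 acc=0 shift=0
byte[4]=0xF7 cont=1 payload=0x77: acc |= 119<<0 -> completed=2 acc=119 shift=7

Answer: 2 119 7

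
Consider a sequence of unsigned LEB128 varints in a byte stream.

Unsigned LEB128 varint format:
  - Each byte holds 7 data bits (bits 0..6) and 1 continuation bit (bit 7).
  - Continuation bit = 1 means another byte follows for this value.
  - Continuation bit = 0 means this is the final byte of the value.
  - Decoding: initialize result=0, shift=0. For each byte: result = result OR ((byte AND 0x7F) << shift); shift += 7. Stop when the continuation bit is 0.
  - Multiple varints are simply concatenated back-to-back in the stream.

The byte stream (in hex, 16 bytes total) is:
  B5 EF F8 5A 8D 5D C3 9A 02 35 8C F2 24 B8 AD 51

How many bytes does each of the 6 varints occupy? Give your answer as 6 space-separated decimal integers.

  byte[0]=0xB5 cont=1 payload=0x35=53: acc |= 53<<0 -> acc=53 shift=7
  byte[1]=0xEF cont=1 payload=0x6F=111: acc |= 111<<7 -> acc=14261 shift=14
  byte[2]=0xF8 cont=1 payload=0x78=120: acc |= 120<<14 -> acc=1980341 shift=21
  byte[3]=0x5A cont=0 payload=0x5A=90: acc |= 90<<21 -> acc=190724021 shift=28 [end]
Varint 1: bytes[0:4] = B5 EF F8 5A -> value 190724021 (4 byte(s))
  byte[4]=0x8D cont=1 payload=0x0D=13: acc |= 13<<0 -> acc=13 shift=7
  byte[5]=0x5D cont=0 payload=0x5D=93: acc |= 93<<7 -> acc=11917 shift=14 [end]
Varint 2: bytes[4:6] = 8D 5D -> value 11917 (2 byte(s))
  byte[6]=0xC3 cont=1 payload=0x43=67: acc |= 67<<0 -> acc=67 shift=7
  byte[7]=0x9A cont=1 payload=0x1A=26: acc |= 26<<7 -> acc=3395 shift=14
  byte[8]=0x02 cont=0 payload=0x02=2: acc |= 2<<14 -> acc=36163 shift=21 [end]
Varint 3: bytes[6:9] = C3 9A 02 -> value 36163 (3 byte(s))
  byte[9]=0x35 cont=0 payload=0x35=53: acc |= 53<<0 -> acc=53 shift=7 [end]
Varint 4: bytes[9:10] = 35 -> value 53 (1 byte(s))
  byte[10]=0x8C cont=1 payload=0x0C=12: acc |= 12<<0 -> acc=12 shift=7
  byte[11]=0xF2 cont=1 payload=0x72=114: acc |= 114<<7 -> acc=14604 shift=14
  byte[12]=0x24 cont=0 payload=0x24=36: acc |= 36<<14 -> acc=604428 shift=21 [end]
Varint 5: bytes[10:13] = 8C F2 24 -> value 604428 (3 byte(s))
  byte[13]=0xB8 cont=1 payload=0x38=56: acc |= 56<<0 -> acc=56 shift=7
  byte[14]=0xAD cont=1 payload=0x2D=45: acc |= 45<<7 -> acc=5816 shift=14
  byte[15]=0x51 cont=0 payload=0x51=81: acc |= 81<<14 -> acc=1332920 shift=21 [end]
Varint 6: bytes[13:16] = B8 AD 51 -> value 1332920 (3 byte(s))

Answer: 4 2 3 1 3 3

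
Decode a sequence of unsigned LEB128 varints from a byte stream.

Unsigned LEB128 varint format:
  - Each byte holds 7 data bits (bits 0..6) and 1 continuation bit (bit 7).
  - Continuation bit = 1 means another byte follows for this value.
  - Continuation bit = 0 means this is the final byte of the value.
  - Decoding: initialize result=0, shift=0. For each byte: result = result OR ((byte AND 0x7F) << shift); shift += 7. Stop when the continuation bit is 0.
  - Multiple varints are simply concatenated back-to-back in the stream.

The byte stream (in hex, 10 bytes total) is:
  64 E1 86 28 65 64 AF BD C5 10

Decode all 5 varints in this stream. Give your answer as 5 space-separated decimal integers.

  byte[0]=0x64 cont=0 payload=0x64=100: acc |= 100<<0 -> acc=100 shift=7 [end]
Varint 1: bytes[0:1] = 64 -> value 100 (1 byte(s))
  byte[1]=0xE1 cont=1 payload=0x61=97: acc |= 97<<0 -> acc=97 shift=7
  byte[2]=0x86 cont=1 payload=0x06=6: acc |= 6<<7 -> acc=865 shift=14
  byte[3]=0x28 cont=0 payload=0x28=40: acc |= 40<<14 -> acc=656225 shift=21 [end]
Varint 2: bytes[1:4] = E1 86 28 -> value 656225 (3 byte(s))
  byte[4]=0x65 cont=0 payload=0x65=101: acc |= 101<<0 -> acc=101 shift=7 [end]
Varint 3: bytes[4:5] = 65 -> value 101 (1 byte(s))
  byte[5]=0x64 cont=0 payload=0x64=100: acc |= 100<<0 -> acc=100 shift=7 [end]
Varint 4: bytes[5:6] = 64 -> value 100 (1 byte(s))
  byte[6]=0xAF cont=1 payload=0x2F=47: acc |= 47<<0 -> acc=47 shift=7
  byte[7]=0xBD cont=1 payload=0x3D=61: acc |= 61<<7 -> acc=7855 shift=14
  byte[8]=0xC5 cont=1 payload=0x45=69: acc |= 69<<14 -> acc=1138351 shift=21
  byte[9]=0x10 cont=0 payload=0x10=16: acc |= 16<<21 -> acc=34692783 shift=28 [end]
Varint 5: bytes[6:10] = AF BD C5 10 -> value 34692783 (4 byte(s))

Answer: 100 656225 101 100 34692783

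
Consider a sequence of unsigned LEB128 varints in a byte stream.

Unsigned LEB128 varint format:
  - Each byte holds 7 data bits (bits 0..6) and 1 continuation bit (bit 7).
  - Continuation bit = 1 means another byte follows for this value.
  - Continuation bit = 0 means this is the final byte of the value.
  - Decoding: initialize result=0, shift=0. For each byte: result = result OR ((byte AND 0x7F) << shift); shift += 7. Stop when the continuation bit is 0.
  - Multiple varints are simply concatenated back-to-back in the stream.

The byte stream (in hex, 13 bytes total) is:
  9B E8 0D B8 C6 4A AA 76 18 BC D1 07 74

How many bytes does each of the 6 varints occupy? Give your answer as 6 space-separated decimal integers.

Answer: 3 3 2 1 3 1

Derivation:
  byte[0]=0x9B cont=1 payload=0x1B=27: acc |= 27<<0 -> acc=27 shift=7
  byte[1]=0xE8 cont=1 payload=0x68=104: acc |= 104<<7 -> acc=13339 shift=14
  byte[2]=0x0D cont=0 payload=0x0D=13: acc |= 13<<14 -> acc=226331 shift=21 [end]
Varint 1: bytes[0:3] = 9B E8 0D -> value 226331 (3 byte(s))
  byte[3]=0xB8 cont=1 payload=0x38=56: acc |= 56<<0 -> acc=56 shift=7
  byte[4]=0xC6 cont=1 payload=0x46=70: acc |= 70<<7 -> acc=9016 shift=14
  byte[5]=0x4A cont=0 payload=0x4A=74: acc |= 74<<14 -> acc=1221432 shift=21 [end]
Varint 2: bytes[3:6] = B8 C6 4A -> value 1221432 (3 byte(s))
  byte[6]=0xAA cont=1 payload=0x2A=42: acc |= 42<<0 -> acc=42 shift=7
  byte[7]=0x76 cont=0 payload=0x76=118: acc |= 118<<7 -> acc=15146 shift=14 [end]
Varint 3: bytes[6:8] = AA 76 -> value 15146 (2 byte(s))
  byte[8]=0x18 cont=0 payload=0x18=24: acc |= 24<<0 -> acc=24 shift=7 [end]
Varint 4: bytes[8:9] = 18 -> value 24 (1 byte(s))
  byte[9]=0xBC cont=1 payload=0x3C=60: acc |= 60<<0 -> acc=60 shift=7
  byte[10]=0xD1 cont=1 payload=0x51=81: acc |= 81<<7 -> acc=10428 shift=14
  byte[11]=0x07 cont=0 payload=0x07=7: acc |= 7<<14 -> acc=125116 shift=21 [end]
Varint 5: bytes[9:12] = BC D1 07 -> value 125116 (3 byte(s))
  byte[12]=0x74 cont=0 payload=0x74=116: acc |= 116<<0 -> acc=116 shift=7 [end]
Varint 6: bytes[12:13] = 74 -> value 116 (1 byte(s))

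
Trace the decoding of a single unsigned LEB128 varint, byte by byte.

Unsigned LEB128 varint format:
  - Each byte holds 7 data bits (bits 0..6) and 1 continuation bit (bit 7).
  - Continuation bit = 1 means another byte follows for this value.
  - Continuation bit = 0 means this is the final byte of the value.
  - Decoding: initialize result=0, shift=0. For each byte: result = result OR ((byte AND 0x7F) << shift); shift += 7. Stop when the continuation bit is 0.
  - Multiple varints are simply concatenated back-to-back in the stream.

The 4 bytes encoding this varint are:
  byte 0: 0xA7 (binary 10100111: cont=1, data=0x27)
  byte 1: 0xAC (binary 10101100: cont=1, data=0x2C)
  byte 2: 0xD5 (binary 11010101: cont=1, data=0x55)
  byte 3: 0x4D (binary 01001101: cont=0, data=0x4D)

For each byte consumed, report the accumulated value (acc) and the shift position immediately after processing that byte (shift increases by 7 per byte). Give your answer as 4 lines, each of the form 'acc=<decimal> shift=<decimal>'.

Answer: acc=39 shift=7
acc=5671 shift=14
acc=1398311 shift=21
acc=162879015 shift=28

Derivation:
byte 0=0xA7: payload=0x27=39, contrib = 39<<0 = 39; acc -> 39, shift -> 7
byte 1=0xAC: payload=0x2C=44, contrib = 44<<7 = 5632; acc -> 5671, shift -> 14
byte 2=0xD5: payload=0x55=85, contrib = 85<<14 = 1392640; acc -> 1398311, shift -> 21
byte 3=0x4D: payload=0x4D=77, contrib = 77<<21 = 161480704; acc -> 162879015, shift -> 28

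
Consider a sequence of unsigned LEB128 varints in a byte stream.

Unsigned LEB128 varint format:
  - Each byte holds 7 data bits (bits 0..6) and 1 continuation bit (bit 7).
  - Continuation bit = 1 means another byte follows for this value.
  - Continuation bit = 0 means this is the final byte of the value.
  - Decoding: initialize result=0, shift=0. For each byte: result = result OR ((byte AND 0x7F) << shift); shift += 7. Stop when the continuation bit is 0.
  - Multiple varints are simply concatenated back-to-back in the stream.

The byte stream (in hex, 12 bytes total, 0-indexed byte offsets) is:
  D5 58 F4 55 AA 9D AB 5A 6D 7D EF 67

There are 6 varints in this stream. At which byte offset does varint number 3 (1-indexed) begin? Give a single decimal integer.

Answer: 4

Derivation:
  byte[0]=0xD5 cont=1 payload=0x55=85: acc |= 85<<0 -> acc=85 shift=7
  byte[1]=0x58 cont=0 payload=0x58=88: acc |= 88<<7 -> acc=11349 shift=14 [end]
Varint 1: bytes[0:2] = D5 58 -> value 11349 (2 byte(s))
  byte[2]=0xF4 cont=1 payload=0x74=116: acc |= 116<<0 -> acc=116 shift=7
  byte[3]=0x55 cont=0 payload=0x55=85: acc |= 85<<7 -> acc=10996 shift=14 [end]
Varint 2: bytes[2:4] = F4 55 -> value 10996 (2 byte(s))
  byte[4]=0xAA cont=1 payload=0x2A=42: acc |= 42<<0 -> acc=42 shift=7
  byte[5]=0x9D cont=1 payload=0x1D=29: acc |= 29<<7 -> acc=3754 shift=14
  byte[6]=0xAB cont=1 payload=0x2B=43: acc |= 43<<14 -> acc=708266 shift=21
  byte[7]=0x5A cont=0 payload=0x5A=90: acc |= 90<<21 -> acc=189451946 shift=28 [end]
Varint 3: bytes[4:8] = AA 9D AB 5A -> value 189451946 (4 byte(s))
  byte[8]=0x6D cont=0 payload=0x6D=109: acc |= 109<<0 -> acc=109 shift=7 [end]
Varint 4: bytes[8:9] = 6D -> value 109 (1 byte(s))
  byte[9]=0x7D cont=0 payload=0x7D=125: acc |= 125<<0 -> acc=125 shift=7 [end]
Varint 5: bytes[9:10] = 7D -> value 125 (1 byte(s))
  byte[10]=0xEF cont=1 payload=0x6F=111: acc |= 111<<0 -> acc=111 shift=7
  byte[11]=0x67 cont=0 payload=0x67=103: acc |= 103<<7 -> acc=13295 shift=14 [end]
Varint 6: bytes[10:12] = EF 67 -> value 13295 (2 byte(s))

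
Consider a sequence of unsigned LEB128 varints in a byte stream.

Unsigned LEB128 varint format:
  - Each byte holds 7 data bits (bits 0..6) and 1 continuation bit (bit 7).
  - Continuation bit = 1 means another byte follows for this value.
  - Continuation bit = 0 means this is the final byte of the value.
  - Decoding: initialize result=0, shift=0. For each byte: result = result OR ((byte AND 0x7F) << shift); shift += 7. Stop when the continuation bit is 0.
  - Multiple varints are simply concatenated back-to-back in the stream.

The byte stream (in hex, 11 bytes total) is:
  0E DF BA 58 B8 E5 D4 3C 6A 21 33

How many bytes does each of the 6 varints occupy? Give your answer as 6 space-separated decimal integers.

Answer: 1 3 4 1 1 1

Derivation:
  byte[0]=0x0E cont=0 payload=0x0E=14: acc |= 14<<0 -> acc=14 shift=7 [end]
Varint 1: bytes[0:1] = 0E -> value 14 (1 byte(s))
  byte[1]=0xDF cont=1 payload=0x5F=95: acc |= 95<<0 -> acc=95 shift=7
  byte[2]=0xBA cont=1 payload=0x3A=58: acc |= 58<<7 -> acc=7519 shift=14
  byte[3]=0x58 cont=0 payload=0x58=88: acc |= 88<<14 -> acc=1449311 shift=21 [end]
Varint 2: bytes[1:4] = DF BA 58 -> value 1449311 (3 byte(s))
  byte[4]=0xB8 cont=1 payload=0x38=56: acc |= 56<<0 -> acc=56 shift=7
  byte[5]=0xE5 cont=1 payload=0x65=101: acc |= 101<<7 -> acc=12984 shift=14
  byte[6]=0xD4 cont=1 payload=0x54=84: acc |= 84<<14 -> acc=1389240 shift=21
  byte[7]=0x3C cont=0 payload=0x3C=60: acc |= 60<<21 -> acc=127218360 shift=28 [end]
Varint 3: bytes[4:8] = B8 E5 D4 3C -> value 127218360 (4 byte(s))
  byte[8]=0x6A cont=0 payload=0x6A=106: acc |= 106<<0 -> acc=106 shift=7 [end]
Varint 4: bytes[8:9] = 6A -> value 106 (1 byte(s))
  byte[9]=0x21 cont=0 payload=0x21=33: acc |= 33<<0 -> acc=33 shift=7 [end]
Varint 5: bytes[9:10] = 21 -> value 33 (1 byte(s))
  byte[10]=0x33 cont=0 payload=0x33=51: acc |= 51<<0 -> acc=51 shift=7 [end]
Varint 6: bytes[10:11] = 33 -> value 51 (1 byte(s))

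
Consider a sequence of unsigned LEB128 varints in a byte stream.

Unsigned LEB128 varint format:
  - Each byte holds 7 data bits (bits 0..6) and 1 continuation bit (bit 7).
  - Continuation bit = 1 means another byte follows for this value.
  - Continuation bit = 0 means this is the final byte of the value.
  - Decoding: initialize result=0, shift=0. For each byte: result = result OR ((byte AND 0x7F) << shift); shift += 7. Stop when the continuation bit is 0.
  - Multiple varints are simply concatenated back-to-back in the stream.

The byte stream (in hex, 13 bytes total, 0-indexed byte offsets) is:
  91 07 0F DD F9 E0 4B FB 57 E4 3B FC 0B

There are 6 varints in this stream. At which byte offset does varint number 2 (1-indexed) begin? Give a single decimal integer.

Answer: 2

Derivation:
  byte[0]=0x91 cont=1 payload=0x11=17: acc |= 17<<0 -> acc=17 shift=7
  byte[1]=0x07 cont=0 payload=0x07=7: acc |= 7<<7 -> acc=913 shift=14 [end]
Varint 1: bytes[0:2] = 91 07 -> value 913 (2 byte(s))
  byte[2]=0x0F cont=0 payload=0x0F=15: acc |= 15<<0 -> acc=15 shift=7 [end]
Varint 2: bytes[2:3] = 0F -> value 15 (1 byte(s))
  byte[3]=0xDD cont=1 payload=0x5D=93: acc |= 93<<0 -> acc=93 shift=7
  byte[4]=0xF9 cont=1 payload=0x79=121: acc |= 121<<7 -> acc=15581 shift=14
  byte[5]=0xE0 cont=1 payload=0x60=96: acc |= 96<<14 -> acc=1588445 shift=21
  byte[6]=0x4B cont=0 payload=0x4B=75: acc |= 75<<21 -> acc=158874845 shift=28 [end]
Varint 3: bytes[3:7] = DD F9 E0 4B -> value 158874845 (4 byte(s))
  byte[7]=0xFB cont=1 payload=0x7B=123: acc |= 123<<0 -> acc=123 shift=7
  byte[8]=0x57 cont=0 payload=0x57=87: acc |= 87<<7 -> acc=11259 shift=14 [end]
Varint 4: bytes[7:9] = FB 57 -> value 11259 (2 byte(s))
  byte[9]=0xE4 cont=1 payload=0x64=100: acc |= 100<<0 -> acc=100 shift=7
  byte[10]=0x3B cont=0 payload=0x3B=59: acc |= 59<<7 -> acc=7652 shift=14 [end]
Varint 5: bytes[9:11] = E4 3B -> value 7652 (2 byte(s))
  byte[11]=0xFC cont=1 payload=0x7C=124: acc |= 124<<0 -> acc=124 shift=7
  byte[12]=0x0B cont=0 payload=0x0B=11: acc |= 11<<7 -> acc=1532 shift=14 [end]
Varint 6: bytes[11:13] = FC 0B -> value 1532 (2 byte(s))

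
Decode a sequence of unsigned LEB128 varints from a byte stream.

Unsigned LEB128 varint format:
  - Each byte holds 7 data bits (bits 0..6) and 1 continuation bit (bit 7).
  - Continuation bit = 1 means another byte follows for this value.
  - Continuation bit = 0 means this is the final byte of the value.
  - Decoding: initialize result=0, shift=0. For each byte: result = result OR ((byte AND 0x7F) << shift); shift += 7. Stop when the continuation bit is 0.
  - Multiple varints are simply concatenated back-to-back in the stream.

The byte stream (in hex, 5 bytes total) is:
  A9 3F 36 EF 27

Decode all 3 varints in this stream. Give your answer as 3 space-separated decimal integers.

Answer: 8105 54 5103

Derivation:
  byte[0]=0xA9 cont=1 payload=0x29=41: acc |= 41<<0 -> acc=41 shift=7
  byte[1]=0x3F cont=0 payload=0x3F=63: acc |= 63<<7 -> acc=8105 shift=14 [end]
Varint 1: bytes[0:2] = A9 3F -> value 8105 (2 byte(s))
  byte[2]=0x36 cont=0 payload=0x36=54: acc |= 54<<0 -> acc=54 shift=7 [end]
Varint 2: bytes[2:3] = 36 -> value 54 (1 byte(s))
  byte[3]=0xEF cont=1 payload=0x6F=111: acc |= 111<<0 -> acc=111 shift=7
  byte[4]=0x27 cont=0 payload=0x27=39: acc |= 39<<7 -> acc=5103 shift=14 [end]
Varint 3: bytes[3:5] = EF 27 -> value 5103 (2 byte(s))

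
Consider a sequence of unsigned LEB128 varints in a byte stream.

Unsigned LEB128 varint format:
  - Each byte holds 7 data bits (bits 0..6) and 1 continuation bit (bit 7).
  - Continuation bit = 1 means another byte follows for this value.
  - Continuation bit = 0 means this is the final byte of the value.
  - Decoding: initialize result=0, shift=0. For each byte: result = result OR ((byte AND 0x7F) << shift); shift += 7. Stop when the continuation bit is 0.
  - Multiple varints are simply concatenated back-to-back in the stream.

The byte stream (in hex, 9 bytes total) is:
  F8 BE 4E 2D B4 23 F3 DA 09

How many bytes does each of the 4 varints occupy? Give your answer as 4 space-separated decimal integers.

  byte[0]=0xF8 cont=1 payload=0x78=120: acc |= 120<<0 -> acc=120 shift=7
  byte[1]=0xBE cont=1 payload=0x3E=62: acc |= 62<<7 -> acc=8056 shift=14
  byte[2]=0x4E cont=0 payload=0x4E=78: acc |= 78<<14 -> acc=1286008 shift=21 [end]
Varint 1: bytes[0:3] = F8 BE 4E -> value 1286008 (3 byte(s))
  byte[3]=0x2D cont=0 payload=0x2D=45: acc |= 45<<0 -> acc=45 shift=7 [end]
Varint 2: bytes[3:4] = 2D -> value 45 (1 byte(s))
  byte[4]=0xB4 cont=1 payload=0x34=52: acc |= 52<<0 -> acc=52 shift=7
  byte[5]=0x23 cont=0 payload=0x23=35: acc |= 35<<7 -> acc=4532 shift=14 [end]
Varint 3: bytes[4:6] = B4 23 -> value 4532 (2 byte(s))
  byte[6]=0xF3 cont=1 payload=0x73=115: acc |= 115<<0 -> acc=115 shift=7
  byte[7]=0xDA cont=1 payload=0x5A=90: acc |= 90<<7 -> acc=11635 shift=14
  byte[8]=0x09 cont=0 payload=0x09=9: acc |= 9<<14 -> acc=159091 shift=21 [end]
Varint 4: bytes[6:9] = F3 DA 09 -> value 159091 (3 byte(s))

Answer: 3 1 2 3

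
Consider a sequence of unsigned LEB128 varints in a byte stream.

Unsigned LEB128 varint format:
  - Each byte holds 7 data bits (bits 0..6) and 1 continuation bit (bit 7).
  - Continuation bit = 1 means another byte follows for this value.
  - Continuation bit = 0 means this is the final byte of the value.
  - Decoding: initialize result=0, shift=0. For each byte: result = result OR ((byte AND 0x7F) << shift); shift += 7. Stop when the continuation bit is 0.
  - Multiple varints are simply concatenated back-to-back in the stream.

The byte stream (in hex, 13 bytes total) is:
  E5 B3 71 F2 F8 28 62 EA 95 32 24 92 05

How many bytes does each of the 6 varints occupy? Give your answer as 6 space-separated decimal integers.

  byte[0]=0xE5 cont=1 payload=0x65=101: acc |= 101<<0 -> acc=101 shift=7
  byte[1]=0xB3 cont=1 payload=0x33=51: acc |= 51<<7 -> acc=6629 shift=14
  byte[2]=0x71 cont=0 payload=0x71=113: acc |= 113<<14 -> acc=1858021 shift=21 [end]
Varint 1: bytes[0:3] = E5 B3 71 -> value 1858021 (3 byte(s))
  byte[3]=0xF2 cont=1 payload=0x72=114: acc |= 114<<0 -> acc=114 shift=7
  byte[4]=0xF8 cont=1 payload=0x78=120: acc |= 120<<7 -> acc=15474 shift=14
  byte[5]=0x28 cont=0 payload=0x28=40: acc |= 40<<14 -> acc=670834 shift=21 [end]
Varint 2: bytes[3:6] = F2 F8 28 -> value 670834 (3 byte(s))
  byte[6]=0x62 cont=0 payload=0x62=98: acc |= 98<<0 -> acc=98 shift=7 [end]
Varint 3: bytes[6:7] = 62 -> value 98 (1 byte(s))
  byte[7]=0xEA cont=1 payload=0x6A=106: acc |= 106<<0 -> acc=106 shift=7
  byte[8]=0x95 cont=1 payload=0x15=21: acc |= 21<<7 -> acc=2794 shift=14
  byte[9]=0x32 cont=0 payload=0x32=50: acc |= 50<<14 -> acc=821994 shift=21 [end]
Varint 4: bytes[7:10] = EA 95 32 -> value 821994 (3 byte(s))
  byte[10]=0x24 cont=0 payload=0x24=36: acc |= 36<<0 -> acc=36 shift=7 [end]
Varint 5: bytes[10:11] = 24 -> value 36 (1 byte(s))
  byte[11]=0x92 cont=1 payload=0x12=18: acc |= 18<<0 -> acc=18 shift=7
  byte[12]=0x05 cont=0 payload=0x05=5: acc |= 5<<7 -> acc=658 shift=14 [end]
Varint 6: bytes[11:13] = 92 05 -> value 658 (2 byte(s))

Answer: 3 3 1 3 1 2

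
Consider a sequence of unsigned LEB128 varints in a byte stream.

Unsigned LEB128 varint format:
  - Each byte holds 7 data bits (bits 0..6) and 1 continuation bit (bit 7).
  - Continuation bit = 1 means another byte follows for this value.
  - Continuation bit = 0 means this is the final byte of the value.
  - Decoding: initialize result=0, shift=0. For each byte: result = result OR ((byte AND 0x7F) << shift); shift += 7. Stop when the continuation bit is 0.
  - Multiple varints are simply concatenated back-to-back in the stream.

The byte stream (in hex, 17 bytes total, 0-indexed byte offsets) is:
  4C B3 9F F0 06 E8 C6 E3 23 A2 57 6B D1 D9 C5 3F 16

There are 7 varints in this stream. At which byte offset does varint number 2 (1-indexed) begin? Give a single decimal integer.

  byte[0]=0x4C cont=0 payload=0x4C=76: acc |= 76<<0 -> acc=76 shift=7 [end]
Varint 1: bytes[0:1] = 4C -> value 76 (1 byte(s))
  byte[1]=0xB3 cont=1 payload=0x33=51: acc |= 51<<0 -> acc=51 shift=7
  byte[2]=0x9F cont=1 payload=0x1F=31: acc |= 31<<7 -> acc=4019 shift=14
  byte[3]=0xF0 cont=1 payload=0x70=112: acc |= 112<<14 -> acc=1839027 shift=21
  byte[4]=0x06 cont=0 payload=0x06=6: acc |= 6<<21 -> acc=14421939 shift=28 [end]
Varint 2: bytes[1:5] = B3 9F F0 06 -> value 14421939 (4 byte(s))
  byte[5]=0xE8 cont=1 payload=0x68=104: acc |= 104<<0 -> acc=104 shift=7
  byte[6]=0xC6 cont=1 payload=0x46=70: acc |= 70<<7 -> acc=9064 shift=14
  byte[7]=0xE3 cont=1 payload=0x63=99: acc |= 99<<14 -> acc=1631080 shift=21
  byte[8]=0x23 cont=0 payload=0x23=35: acc |= 35<<21 -> acc=75031400 shift=28 [end]
Varint 3: bytes[5:9] = E8 C6 E3 23 -> value 75031400 (4 byte(s))
  byte[9]=0xA2 cont=1 payload=0x22=34: acc |= 34<<0 -> acc=34 shift=7
  byte[10]=0x57 cont=0 payload=0x57=87: acc |= 87<<7 -> acc=11170 shift=14 [end]
Varint 4: bytes[9:11] = A2 57 -> value 11170 (2 byte(s))
  byte[11]=0x6B cont=0 payload=0x6B=107: acc |= 107<<0 -> acc=107 shift=7 [end]
Varint 5: bytes[11:12] = 6B -> value 107 (1 byte(s))
  byte[12]=0xD1 cont=1 payload=0x51=81: acc |= 81<<0 -> acc=81 shift=7
  byte[13]=0xD9 cont=1 payload=0x59=89: acc |= 89<<7 -> acc=11473 shift=14
  byte[14]=0xC5 cont=1 payload=0x45=69: acc |= 69<<14 -> acc=1141969 shift=21
  byte[15]=0x3F cont=0 payload=0x3F=63: acc |= 63<<21 -> acc=133262545 shift=28 [end]
Varint 6: bytes[12:16] = D1 D9 C5 3F -> value 133262545 (4 byte(s))
  byte[16]=0x16 cont=0 payload=0x16=22: acc |= 22<<0 -> acc=22 shift=7 [end]
Varint 7: bytes[16:17] = 16 -> value 22 (1 byte(s))

Answer: 1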